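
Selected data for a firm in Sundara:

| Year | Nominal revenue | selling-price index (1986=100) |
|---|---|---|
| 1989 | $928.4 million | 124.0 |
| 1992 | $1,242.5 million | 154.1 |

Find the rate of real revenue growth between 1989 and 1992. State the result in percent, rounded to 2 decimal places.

7.69%

Deflate each year: 1989 → 928.4/1.240 = 748.71; 1992 → 1242.5/1.541 = 806.29.
So real revenue changed by 806.29/748.71 − 1 = 0.0769, i.e. 7.69%.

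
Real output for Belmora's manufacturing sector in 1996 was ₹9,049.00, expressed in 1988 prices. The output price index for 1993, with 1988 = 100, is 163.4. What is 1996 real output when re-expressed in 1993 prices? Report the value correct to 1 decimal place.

₹14,786.1

Real output in 1993 prices = Real output in 1988 prices × (P_1993/P_1988) = 9049.00 × 1.634 = 14786.07.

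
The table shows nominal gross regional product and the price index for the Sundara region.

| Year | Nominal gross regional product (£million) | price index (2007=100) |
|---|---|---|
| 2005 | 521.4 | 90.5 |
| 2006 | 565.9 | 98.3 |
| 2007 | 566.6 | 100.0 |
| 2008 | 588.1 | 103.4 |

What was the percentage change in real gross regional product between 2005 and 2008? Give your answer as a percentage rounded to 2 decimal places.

-1.28%

Real gross regional product 2005 = 521.4/0.905 = 576.13.
Real gross regional product 2008 = 588.1/1.034 = 568.76.
Change = 568.76/576.13 − 1 = -0.0128.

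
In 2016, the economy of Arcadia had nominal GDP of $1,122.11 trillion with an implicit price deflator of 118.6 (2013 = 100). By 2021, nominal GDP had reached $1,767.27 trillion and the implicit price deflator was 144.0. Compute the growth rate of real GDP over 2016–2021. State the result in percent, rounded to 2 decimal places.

Deflate each year: 2016 → 1122.11/1.186 = 946.13; 2021 → 1767.27/1.440 = 1227.27.
So real GDP changed by 1227.27/946.13 − 1 = 0.2971, i.e. 29.71%.

29.71%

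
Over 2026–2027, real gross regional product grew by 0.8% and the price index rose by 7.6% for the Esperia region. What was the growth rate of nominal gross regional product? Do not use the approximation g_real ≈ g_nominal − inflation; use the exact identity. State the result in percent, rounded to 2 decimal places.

(1 + g_nom) = (1 + g_real)(1 + π) = 1.0080 × 1.0760 = 1.08461.

8.46%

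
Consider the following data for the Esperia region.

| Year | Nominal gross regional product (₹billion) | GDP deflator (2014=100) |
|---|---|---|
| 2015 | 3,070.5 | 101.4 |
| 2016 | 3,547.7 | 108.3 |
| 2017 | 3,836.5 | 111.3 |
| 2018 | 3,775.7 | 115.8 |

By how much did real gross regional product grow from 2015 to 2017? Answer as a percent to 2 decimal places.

13.83%

Real gross regional product 2015 = 3070.5/1.014 = 3028.11.
Real gross regional product 2017 = 3836.5/1.113 = 3446.99.
Change = 3446.99/3028.11 − 1 = 0.1383.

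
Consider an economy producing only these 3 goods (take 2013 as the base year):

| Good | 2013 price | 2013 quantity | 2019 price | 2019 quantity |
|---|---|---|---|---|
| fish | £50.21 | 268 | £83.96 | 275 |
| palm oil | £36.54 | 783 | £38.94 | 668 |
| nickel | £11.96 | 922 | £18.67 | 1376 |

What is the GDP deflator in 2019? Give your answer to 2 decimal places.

Nominal GDP 2019 = 83.96·275 + 38.94·668 + 18.67·1376 = 74790.84.
Real GDP 2019 (at 2013 prices) = 50.21·275 + 36.54·668 + 11.96·1376 = 54673.43.
Deflator = Nominal/Real × 100 = 74790.84/54673.43 × 100 = 136.796.

136.80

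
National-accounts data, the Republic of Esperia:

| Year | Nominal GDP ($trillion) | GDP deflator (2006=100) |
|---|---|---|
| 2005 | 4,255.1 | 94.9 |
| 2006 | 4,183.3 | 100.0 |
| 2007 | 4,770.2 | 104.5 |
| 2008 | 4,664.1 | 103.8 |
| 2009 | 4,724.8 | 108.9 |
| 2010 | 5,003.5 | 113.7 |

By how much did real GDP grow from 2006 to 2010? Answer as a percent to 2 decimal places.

Real GDP 2006 = 4183.3/1.000 = 4183.30.
Real GDP 2010 = 5003.5/1.137 = 4400.62.
Change = 4400.62/4183.30 − 1 = 0.0519.

5.19%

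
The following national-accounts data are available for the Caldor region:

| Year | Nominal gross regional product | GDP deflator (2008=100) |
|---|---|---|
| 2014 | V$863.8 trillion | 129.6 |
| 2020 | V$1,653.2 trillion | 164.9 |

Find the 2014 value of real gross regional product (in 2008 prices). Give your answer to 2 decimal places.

Real gross regional product = Nominal / (GDP deflator/100) = 863.8 / 1.296 = 666.51.

V$666.51 trillion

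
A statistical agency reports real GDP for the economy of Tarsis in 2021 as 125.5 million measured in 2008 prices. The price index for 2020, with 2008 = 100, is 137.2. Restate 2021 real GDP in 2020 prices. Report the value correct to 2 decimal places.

Real GDP in 2020 prices = Real GDP in 2008 prices × (P_2020/P_2008) = 125.5 × 1.372 = 172.19.

172.19 million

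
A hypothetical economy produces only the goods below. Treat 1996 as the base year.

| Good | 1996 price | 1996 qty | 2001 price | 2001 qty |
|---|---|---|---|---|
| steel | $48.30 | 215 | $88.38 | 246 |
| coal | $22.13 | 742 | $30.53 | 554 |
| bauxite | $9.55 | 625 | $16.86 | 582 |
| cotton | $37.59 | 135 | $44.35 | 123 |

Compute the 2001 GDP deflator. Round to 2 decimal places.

Nominal GDP 2001 = 88.38·246 + 30.53·554 + 16.86·582 + 44.35·123 = 53922.67.
Real GDP 2001 (at 1996 prices) = 48.30·246 + 22.13·554 + 9.55·582 + 37.59·123 = 34323.49.
Deflator = Nominal/Real × 100 = 53922.67/34323.49 × 100 = 157.101.

157.10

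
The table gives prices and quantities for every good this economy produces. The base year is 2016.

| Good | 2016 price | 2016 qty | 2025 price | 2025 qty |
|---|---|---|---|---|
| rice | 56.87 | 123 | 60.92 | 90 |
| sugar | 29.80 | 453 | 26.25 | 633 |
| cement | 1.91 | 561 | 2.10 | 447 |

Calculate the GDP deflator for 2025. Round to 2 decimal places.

92.76

Nominal GDP 2025 = 60.92·90 + 26.25·633 + 2.10·447 = 23037.75.
Real GDP 2025 (at 2016 prices) = 56.87·90 + 29.80·633 + 1.91·447 = 24835.47.
Deflator = Nominal/Real × 100 = 23037.75/24835.47 × 100 = 92.761.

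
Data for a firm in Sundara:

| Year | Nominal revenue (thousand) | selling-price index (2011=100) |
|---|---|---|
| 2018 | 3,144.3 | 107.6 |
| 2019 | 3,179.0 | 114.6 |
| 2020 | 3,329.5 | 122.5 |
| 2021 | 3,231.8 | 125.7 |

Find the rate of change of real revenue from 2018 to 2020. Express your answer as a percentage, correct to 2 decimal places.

-6.99%

Real revenue 2018 = 3144.3/1.076 = 2922.21.
Real revenue 2020 = 3329.5/1.225 = 2717.96.
Change = 2717.96/2922.21 − 1 = -0.0699.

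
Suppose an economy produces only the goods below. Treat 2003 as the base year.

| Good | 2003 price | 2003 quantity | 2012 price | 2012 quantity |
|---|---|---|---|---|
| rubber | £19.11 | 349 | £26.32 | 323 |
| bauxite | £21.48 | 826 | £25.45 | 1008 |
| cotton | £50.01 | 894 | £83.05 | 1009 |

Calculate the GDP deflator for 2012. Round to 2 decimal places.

150.67

Nominal GDP 2012 = 26.32·323 + 25.45·1008 + 83.05·1009 = 117952.41.
Real GDP 2012 (at 2003 prices) = 19.11·323 + 21.48·1008 + 50.01·1009 = 78284.46.
Deflator = Nominal/Real × 100 = 117952.41/78284.46 × 100 = 150.672.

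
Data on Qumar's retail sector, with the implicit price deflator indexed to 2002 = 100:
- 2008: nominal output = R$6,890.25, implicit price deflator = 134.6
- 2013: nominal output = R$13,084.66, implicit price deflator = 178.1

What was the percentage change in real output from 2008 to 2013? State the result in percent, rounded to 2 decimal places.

43.52%

Real output 2008 = 6890.25 / 1.346 = 5119.06.
Real output 2013 = 13084.66 / 1.781 = 7346.81.
Real growth = 7346.81 / 5119.06 − 1 = 0.4352.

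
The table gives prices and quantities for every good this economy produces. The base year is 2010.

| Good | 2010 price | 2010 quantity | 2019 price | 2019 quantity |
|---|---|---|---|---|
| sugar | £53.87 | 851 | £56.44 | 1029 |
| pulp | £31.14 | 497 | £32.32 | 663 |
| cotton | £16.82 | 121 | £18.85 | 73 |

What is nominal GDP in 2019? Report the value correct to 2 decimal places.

Nominal GDP 2019 = Σ (p_2019 × q_2019) = 56.44·1029 + 32.32·663 + 18.85·73 = 80880.97.

£80880.97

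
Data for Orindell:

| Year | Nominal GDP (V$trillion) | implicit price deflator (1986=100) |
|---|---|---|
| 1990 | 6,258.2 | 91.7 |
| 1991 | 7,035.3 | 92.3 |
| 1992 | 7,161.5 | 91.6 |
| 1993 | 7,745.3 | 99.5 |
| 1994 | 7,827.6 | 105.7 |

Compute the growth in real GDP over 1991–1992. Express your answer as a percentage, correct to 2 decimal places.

2.57%

Real GDP 1991 = 7035.3/0.923 = 7622.21.
Real GDP 1992 = 7161.5/0.916 = 7818.23.
Change = 7818.23/7622.21 − 1 = 0.0257.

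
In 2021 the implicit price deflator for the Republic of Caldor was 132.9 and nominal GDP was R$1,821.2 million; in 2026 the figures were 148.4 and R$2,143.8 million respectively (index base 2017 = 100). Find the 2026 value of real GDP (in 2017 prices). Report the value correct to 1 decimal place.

R$1,444.6 million

Real GDP = Nominal / (implicit price deflator/100) = 2143.8 / 1.484 = 1444.61.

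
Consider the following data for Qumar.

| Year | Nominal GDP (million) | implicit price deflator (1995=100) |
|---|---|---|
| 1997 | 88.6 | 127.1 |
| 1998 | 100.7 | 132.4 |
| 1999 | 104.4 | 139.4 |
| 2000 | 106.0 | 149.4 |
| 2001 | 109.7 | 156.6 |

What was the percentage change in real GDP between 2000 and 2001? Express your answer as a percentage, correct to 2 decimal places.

Real GDP 2000 = 106.0/1.494 = 70.95.
Real GDP 2001 = 109.7/1.566 = 70.05.
Change = 70.05/70.95 − 1 = -0.0127.

-1.27%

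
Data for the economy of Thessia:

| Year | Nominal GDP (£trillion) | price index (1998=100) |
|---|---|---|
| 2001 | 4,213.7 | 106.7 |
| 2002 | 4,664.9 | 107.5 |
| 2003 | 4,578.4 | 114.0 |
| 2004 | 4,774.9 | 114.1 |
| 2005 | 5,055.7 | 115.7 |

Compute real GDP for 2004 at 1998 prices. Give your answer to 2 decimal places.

Real GDP 2004 = 4774.9 / 1.141 = 4184.84.

£4,184.84 trillion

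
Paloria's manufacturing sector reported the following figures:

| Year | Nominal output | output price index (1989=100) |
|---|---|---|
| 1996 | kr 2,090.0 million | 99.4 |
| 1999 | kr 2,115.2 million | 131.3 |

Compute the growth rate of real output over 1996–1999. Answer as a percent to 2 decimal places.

-23.38%

Real output 1996 = 2090.0 / 0.994 = 2102.62.
Real output 1999 = 2115.2 / 1.313 = 1610.97.
Real growth = 1610.97 / 2102.62 − 1 = -0.2338.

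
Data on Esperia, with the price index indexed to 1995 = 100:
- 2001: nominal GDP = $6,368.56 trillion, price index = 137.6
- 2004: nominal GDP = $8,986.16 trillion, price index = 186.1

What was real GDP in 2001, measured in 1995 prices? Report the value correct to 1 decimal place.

$4,628.3 trillion

Real GDP = Nominal / (price index/100) = 6368.56 / 1.376 = 4628.31.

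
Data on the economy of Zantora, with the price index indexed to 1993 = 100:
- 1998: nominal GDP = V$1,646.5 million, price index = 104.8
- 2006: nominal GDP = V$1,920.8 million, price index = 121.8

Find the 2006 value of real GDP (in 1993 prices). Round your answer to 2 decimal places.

Real GDP = Nominal / (price index/100) = 1920.8 / 1.218 = 1577.01.

V$1,577.01 million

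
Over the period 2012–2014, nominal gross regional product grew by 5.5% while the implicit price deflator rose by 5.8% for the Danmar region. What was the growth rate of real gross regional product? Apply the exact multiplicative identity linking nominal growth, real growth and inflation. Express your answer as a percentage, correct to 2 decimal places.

-0.28%

(1 + g_nom) = (1 + g_real)(1 + π), so g_real = 1.0550 / 1.0580 − 1 = -0.00284.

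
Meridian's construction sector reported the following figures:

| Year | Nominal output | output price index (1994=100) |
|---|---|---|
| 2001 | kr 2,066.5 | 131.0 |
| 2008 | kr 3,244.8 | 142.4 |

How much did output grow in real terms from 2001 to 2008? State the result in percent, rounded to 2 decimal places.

Deflate each year: 2001 → 2066.5/1.310 = 1577.48; 2008 → 3244.8/1.424 = 2278.65.
So real output changed by 2278.65/1577.48 − 1 = 0.4445, i.e. 44.45%.

44.45%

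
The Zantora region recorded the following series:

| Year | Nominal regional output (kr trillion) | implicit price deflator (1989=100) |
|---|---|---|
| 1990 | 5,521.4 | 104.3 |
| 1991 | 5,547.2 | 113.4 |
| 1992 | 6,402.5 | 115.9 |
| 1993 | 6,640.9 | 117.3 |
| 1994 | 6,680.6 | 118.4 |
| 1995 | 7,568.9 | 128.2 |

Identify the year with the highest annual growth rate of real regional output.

1991: real = 5547.2/1.134 = 4891.71; growth vs 1990 (5293.77) = -7.59%.
1992: real = 6402.5/1.159 = 5524.16; growth vs 1991 (4891.71) = 12.93%.
1993: real = 6640.9/1.173 = 5661.47; growth vs 1992 (5524.16) = 2.49%.
1994: real = 6680.6/1.184 = 5642.40; growth vs 1993 (5661.47) = -0.34%.
1995: real = 7568.9/1.282 = 5903.98; growth vs 1994 (5642.40) = 4.64%.

1992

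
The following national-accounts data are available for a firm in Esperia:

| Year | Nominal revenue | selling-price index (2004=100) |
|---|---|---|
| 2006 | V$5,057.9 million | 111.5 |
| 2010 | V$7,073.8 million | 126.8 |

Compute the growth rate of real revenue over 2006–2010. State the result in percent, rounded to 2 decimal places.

22.98%

Real revenue 2006 = 5057.9 / 1.115 = 4536.23.
Real revenue 2010 = 7073.8 / 1.268 = 5578.71.
Real growth = 5578.71 / 4536.23 − 1 = 0.2298.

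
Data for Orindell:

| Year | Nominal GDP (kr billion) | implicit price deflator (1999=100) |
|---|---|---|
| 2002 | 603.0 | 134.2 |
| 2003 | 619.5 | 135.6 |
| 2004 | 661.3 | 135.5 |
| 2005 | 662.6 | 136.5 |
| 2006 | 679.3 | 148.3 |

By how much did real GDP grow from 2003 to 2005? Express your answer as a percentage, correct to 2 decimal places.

6.25%

Real GDP 2003 = 619.5/1.356 = 456.86.
Real GDP 2005 = 662.6/1.365 = 485.42.
Change = 485.42/456.86 − 1 = 0.0625.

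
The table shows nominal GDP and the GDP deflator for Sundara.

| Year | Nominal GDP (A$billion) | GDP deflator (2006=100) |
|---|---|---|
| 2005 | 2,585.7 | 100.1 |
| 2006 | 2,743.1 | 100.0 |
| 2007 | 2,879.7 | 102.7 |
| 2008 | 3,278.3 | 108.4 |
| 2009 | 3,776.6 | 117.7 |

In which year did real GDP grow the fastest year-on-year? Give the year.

2008

2006: real = 2743.1/1.000 = 2743.10; growth vs 2005 (2583.12) = 6.19%.
2007: real = 2879.7/1.027 = 2803.99; growth vs 2006 (2743.10) = 2.22%.
2008: real = 3278.3/1.084 = 3024.26; growth vs 2007 (2803.99) = 7.86%.
2009: real = 3776.6/1.177 = 3208.67; growth vs 2008 (3024.26) = 6.10%.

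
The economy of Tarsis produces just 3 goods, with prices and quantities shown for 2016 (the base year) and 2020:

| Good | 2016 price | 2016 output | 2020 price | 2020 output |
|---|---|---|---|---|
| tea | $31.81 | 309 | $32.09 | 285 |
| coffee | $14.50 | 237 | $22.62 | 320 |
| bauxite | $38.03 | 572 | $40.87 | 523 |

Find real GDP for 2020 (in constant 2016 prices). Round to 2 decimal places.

$33595.54

Real GDP 2020 = Σ (p_2016 × q_2020) = 31.81·285 + 14.50·320 + 38.03·523 = 33595.54.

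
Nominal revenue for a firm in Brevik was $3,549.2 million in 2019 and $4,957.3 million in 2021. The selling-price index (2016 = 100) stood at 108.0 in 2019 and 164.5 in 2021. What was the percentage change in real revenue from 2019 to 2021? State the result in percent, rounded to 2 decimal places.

-8.30%

Real revenue 2019 = 3549.2 / 1.080 = 3286.30.
Real revenue 2021 = 4957.3 / 1.645 = 3013.56.
Real growth = 3013.56 / 3286.30 − 1 = -0.0830.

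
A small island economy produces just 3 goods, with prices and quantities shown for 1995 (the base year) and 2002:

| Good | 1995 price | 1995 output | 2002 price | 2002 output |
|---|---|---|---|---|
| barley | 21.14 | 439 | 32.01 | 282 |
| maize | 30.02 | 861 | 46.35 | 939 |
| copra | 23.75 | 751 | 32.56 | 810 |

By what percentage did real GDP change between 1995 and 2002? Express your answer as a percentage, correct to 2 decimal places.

Real GDP 1995 = Nominal GDP 1995 = 21.14·439 + 30.02·861 + 23.75·751 = 52963.93.
Real GDP 2002 (at 1995 prices) = 21.14·282 + 30.02·939 + 23.75·810 = 53387.76.
Real growth = 53387.76/52963.93 − 1 = 0.0080.

0.80%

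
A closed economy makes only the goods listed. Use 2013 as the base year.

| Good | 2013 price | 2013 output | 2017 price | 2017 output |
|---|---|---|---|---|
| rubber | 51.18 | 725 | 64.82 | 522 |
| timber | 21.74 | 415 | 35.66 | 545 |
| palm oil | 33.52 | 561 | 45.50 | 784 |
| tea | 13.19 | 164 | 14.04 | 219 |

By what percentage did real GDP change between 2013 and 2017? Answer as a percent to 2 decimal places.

Real GDP 2013 = Nominal GDP 2013 = 51.18·725 + 21.74·415 + 33.52·561 + 13.19·164 = 67095.48.
Real GDP 2017 (at 2013 prices) = 51.18·522 + 21.74·545 + 33.52·784 + 13.19·219 = 67732.55.
Real growth = 67732.55/67095.48 − 1 = 0.0095.

0.95%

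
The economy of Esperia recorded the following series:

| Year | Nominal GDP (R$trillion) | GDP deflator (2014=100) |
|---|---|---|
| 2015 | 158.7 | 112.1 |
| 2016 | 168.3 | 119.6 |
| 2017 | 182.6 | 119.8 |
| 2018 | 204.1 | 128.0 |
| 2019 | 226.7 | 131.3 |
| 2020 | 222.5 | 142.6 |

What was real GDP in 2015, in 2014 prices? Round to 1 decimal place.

Real GDP 2015 = 158.7 / 1.121 = 141.57.

R$141.6 trillion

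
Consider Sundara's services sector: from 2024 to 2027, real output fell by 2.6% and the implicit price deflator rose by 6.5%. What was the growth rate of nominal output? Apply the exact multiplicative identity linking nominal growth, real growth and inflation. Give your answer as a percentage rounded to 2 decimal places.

3.73%

(1 + g_nom) = (1 + g_real)(1 + π) = 0.9740 × 1.0650 = 1.03731.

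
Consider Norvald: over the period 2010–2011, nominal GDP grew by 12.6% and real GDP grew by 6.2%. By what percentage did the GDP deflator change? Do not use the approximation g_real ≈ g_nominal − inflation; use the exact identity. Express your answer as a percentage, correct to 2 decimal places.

6.03%

(1 + g_nom) = (1 + g_real)(1 + π), so π = 1.1260 / 1.0620 − 1 = 0.06026.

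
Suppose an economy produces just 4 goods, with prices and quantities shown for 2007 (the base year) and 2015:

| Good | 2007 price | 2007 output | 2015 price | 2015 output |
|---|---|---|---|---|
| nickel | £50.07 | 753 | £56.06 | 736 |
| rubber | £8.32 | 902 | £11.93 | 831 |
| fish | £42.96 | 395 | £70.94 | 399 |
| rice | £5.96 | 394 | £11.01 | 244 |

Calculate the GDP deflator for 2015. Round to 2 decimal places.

Nominal GDP 2015 = 56.06·736 + 11.93·831 + 70.94·399 + 11.01·244 = 82165.49.
Real GDP 2015 (at 2007 prices) = 50.07·736 + 8.32·831 + 42.96·399 + 5.96·244 = 62360.72.
Deflator = Nominal/Real × 100 = 82165.49/62360.72 × 100 = 131.758.

131.76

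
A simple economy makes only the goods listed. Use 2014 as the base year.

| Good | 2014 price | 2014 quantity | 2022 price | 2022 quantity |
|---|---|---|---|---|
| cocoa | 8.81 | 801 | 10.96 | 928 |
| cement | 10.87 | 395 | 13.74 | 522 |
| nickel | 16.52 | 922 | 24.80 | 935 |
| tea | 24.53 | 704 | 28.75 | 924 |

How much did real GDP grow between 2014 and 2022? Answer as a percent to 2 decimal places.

18.50%

Real GDP 2014 = Nominal GDP 2014 = 8.81·801 + 10.87·395 + 16.52·922 + 24.53·704 = 43851.02.
Real GDP 2022 (at 2014 prices) = 8.81·928 + 10.87·522 + 16.52·935 + 24.53·924 = 51961.74.
Real growth = 51961.74/43851.02 − 1 = 0.1850.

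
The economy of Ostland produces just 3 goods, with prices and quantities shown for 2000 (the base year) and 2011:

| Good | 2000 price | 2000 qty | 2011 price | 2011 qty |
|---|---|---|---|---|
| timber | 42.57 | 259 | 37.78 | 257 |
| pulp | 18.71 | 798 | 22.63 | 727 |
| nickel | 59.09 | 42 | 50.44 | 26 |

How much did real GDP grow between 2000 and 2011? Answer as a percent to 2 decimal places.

-8.30%

Real GDP 2000 = Nominal GDP 2000 = 42.57·259 + 18.71·798 + 59.09·42 = 28437.99.
Real GDP 2011 (at 2000 prices) = 42.57·257 + 18.71·727 + 59.09·26 = 26079.00.
Real growth = 26079.00/28437.99 − 1 = -0.0830.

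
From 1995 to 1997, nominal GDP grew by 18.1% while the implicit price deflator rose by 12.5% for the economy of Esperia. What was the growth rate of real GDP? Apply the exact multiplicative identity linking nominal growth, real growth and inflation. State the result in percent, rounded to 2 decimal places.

4.98%

(1 + g_nom) = (1 + g_real)(1 + π), so g_real = 1.1810 / 1.1250 − 1 = 0.04978.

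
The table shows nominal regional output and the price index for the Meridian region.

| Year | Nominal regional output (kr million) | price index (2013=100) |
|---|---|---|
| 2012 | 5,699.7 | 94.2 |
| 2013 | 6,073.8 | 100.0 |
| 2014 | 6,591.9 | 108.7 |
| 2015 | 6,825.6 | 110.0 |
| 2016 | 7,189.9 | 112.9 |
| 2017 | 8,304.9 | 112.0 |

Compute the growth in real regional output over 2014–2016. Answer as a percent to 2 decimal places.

5.01%

Real regional output 2014 = 6591.9/1.087 = 6064.31.
Real regional output 2016 = 7189.9/1.129 = 6368.38.
Change = 6368.38/6064.31 − 1 = 0.0501.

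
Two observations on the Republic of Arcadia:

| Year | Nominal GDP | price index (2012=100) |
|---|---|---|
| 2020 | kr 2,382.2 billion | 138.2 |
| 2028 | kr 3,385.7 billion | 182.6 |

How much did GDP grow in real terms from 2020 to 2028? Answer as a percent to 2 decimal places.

7.57%

Real GDP 2020 = 2382.2 / 1.382 = 1723.73.
Real GDP 2028 = 3385.7 / 1.826 = 1854.16.
Real growth = 1854.16 / 1723.73 − 1 = 0.0757.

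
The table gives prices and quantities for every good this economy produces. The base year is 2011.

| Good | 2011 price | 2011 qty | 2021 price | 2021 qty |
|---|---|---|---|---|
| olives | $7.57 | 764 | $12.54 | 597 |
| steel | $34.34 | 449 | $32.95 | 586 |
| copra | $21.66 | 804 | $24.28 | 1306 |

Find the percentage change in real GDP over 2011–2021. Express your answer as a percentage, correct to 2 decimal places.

37.07%

Real GDP 2011 = Nominal GDP 2011 = 7.57·764 + 34.34·449 + 21.66·804 = 38616.78.
Real GDP 2021 (at 2011 prices) = 7.57·597 + 34.34·586 + 21.66·1306 = 52930.49.
Real growth = 52930.49/38616.78 − 1 = 0.3707.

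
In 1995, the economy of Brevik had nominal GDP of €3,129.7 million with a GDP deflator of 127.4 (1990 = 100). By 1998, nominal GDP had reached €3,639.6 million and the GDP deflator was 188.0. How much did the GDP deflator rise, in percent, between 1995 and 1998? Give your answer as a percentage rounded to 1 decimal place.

47.6%

Price-level change = 188.0 / 127.4 − 1 = 0.4757.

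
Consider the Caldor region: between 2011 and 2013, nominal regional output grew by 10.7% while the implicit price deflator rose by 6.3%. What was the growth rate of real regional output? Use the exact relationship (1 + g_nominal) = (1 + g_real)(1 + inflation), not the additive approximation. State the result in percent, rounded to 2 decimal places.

(1 + g_nom) = (1 + g_real)(1 + π), so g_real = 1.1070 / 1.0630 − 1 = 0.04139.

4.14%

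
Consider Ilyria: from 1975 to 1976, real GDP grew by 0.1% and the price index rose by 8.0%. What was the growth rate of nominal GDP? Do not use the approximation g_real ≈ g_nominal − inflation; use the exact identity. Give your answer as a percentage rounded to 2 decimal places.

(1 + g_nom) = (1 + g_real)(1 + π) = 1.0010 × 1.0800 = 1.08108.

8.11%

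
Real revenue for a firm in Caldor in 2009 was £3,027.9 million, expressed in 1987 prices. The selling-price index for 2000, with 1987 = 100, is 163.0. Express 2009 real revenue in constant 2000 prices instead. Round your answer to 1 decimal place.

Real revenue in 2000 prices = Real revenue in 1987 prices × (P_2000/P_1987) = 3027.9 × 1.630 = 4935.48.

£4,935.5 million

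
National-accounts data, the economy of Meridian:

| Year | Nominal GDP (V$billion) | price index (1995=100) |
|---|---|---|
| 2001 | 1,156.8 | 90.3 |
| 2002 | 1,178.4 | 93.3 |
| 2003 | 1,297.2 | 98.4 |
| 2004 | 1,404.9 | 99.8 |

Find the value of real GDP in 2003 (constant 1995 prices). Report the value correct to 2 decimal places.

Real GDP 2003 = 1297.2 / 0.984 = 1318.29.

V$1,318.29 billion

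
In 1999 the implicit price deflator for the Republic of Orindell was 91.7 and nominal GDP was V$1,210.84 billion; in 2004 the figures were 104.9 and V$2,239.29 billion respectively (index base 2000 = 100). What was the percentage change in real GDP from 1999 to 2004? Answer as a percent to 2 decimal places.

61.67%

Deflate each year: 1999 → 1210.84/0.917 = 1320.44; 2004 → 2239.29/1.049 = 2134.69.
So real GDP changed by 2134.69/1320.44 − 1 = 0.6167, i.e. 61.67%.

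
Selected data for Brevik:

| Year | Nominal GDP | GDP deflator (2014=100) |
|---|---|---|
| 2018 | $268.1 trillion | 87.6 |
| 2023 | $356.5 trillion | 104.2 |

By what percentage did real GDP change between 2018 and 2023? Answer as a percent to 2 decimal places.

Real GDP 2018 = 268.1 / 0.876 = 306.05.
Real GDP 2023 = 356.5 / 1.042 = 342.13.
Real growth = 342.13 / 306.05 − 1 = 0.1179.

11.79%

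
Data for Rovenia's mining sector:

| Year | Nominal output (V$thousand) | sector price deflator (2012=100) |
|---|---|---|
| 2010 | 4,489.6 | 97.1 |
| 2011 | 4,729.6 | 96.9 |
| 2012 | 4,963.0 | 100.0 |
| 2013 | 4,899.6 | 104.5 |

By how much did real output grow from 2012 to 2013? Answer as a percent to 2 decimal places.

-5.53%

Real output 2012 = 4963.0/1.000 = 4963.00.
Real output 2013 = 4899.6/1.045 = 4688.61.
Change = 4688.61/4963.00 − 1 = -0.0553.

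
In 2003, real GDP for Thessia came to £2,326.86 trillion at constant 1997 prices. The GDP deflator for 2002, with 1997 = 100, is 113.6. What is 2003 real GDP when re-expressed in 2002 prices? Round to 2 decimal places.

£2,643.31 trillion

Real GDP in 2002 prices = Real GDP in 1997 prices × (P_2002/P_1997) = 2326.86 × 1.136 = 2643.31.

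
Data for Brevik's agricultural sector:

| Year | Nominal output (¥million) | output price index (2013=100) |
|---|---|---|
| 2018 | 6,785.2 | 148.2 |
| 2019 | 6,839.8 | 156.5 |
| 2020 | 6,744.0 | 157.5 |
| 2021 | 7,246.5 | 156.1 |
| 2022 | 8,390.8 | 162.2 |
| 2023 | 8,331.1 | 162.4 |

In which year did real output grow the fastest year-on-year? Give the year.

2019: real = 6839.8/1.565 = 4370.48; growth vs 2018 (4578.41) = -4.54%.
2020: real = 6744.0/1.575 = 4281.90; growth vs 2019 (4370.48) = -2.03%.
2021: real = 7246.5/1.561 = 4642.22; growth vs 2020 (4281.90) = 8.41%.
2022: real = 8390.8/1.622 = 5173.12; growth vs 2021 (4642.22) = 11.44%.
2023: real = 8331.1/1.624 = 5129.99; growth vs 2022 (5173.12) = -0.83%.

2022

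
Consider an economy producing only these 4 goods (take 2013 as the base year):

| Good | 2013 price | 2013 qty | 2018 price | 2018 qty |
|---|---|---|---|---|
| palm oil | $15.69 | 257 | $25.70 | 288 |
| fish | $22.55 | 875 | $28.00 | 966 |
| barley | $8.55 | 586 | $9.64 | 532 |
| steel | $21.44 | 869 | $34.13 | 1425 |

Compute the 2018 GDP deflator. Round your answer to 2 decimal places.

143.66

Nominal GDP 2018 = 25.70·288 + 28.00·966 + 9.64·532 + 34.13·1425 = 88213.33.
Real GDP 2018 (at 2013 prices) = 15.69·288 + 22.55·966 + 8.55·532 + 21.44·1425 = 61402.62.
Deflator = Nominal/Real × 100 = 88213.33/61402.62 × 100 = 143.664.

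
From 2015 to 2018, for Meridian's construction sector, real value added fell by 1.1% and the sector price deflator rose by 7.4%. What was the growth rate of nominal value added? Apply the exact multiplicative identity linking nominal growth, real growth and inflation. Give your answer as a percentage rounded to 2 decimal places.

(1 + g_nom) = (1 + g_real)(1 + π) = 0.9890 × 1.0740 = 1.06219.

6.22%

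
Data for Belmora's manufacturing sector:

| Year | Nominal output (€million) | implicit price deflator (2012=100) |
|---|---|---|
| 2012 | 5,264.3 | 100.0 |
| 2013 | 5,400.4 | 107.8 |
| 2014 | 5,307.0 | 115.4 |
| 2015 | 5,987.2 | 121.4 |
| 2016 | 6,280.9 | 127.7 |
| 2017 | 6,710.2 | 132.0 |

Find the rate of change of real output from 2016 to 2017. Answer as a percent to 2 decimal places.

Real output 2016 = 6280.9/1.277 = 4918.48.
Real output 2017 = 6710.2/1.320 = 5083.48.
Change = 5083.48/4918.48 − 1 = 0.0335.

3.35%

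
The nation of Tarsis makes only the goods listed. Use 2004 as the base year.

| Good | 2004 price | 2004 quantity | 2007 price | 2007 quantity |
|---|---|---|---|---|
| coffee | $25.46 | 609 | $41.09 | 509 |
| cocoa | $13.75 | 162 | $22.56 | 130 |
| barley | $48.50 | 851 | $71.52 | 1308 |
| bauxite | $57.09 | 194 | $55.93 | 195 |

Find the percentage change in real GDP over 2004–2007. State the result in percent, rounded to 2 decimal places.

Real GDP 2004 = Nominal GDP 2004 = 25.46·609 + 13.75·162 + 48.50·851 + 57.09·194 = 70081.60.
Real GDP 2007 (at 2004 prices) = 25.46·509 + 13.75·130 + 48.50·1308 + 57.09·195 = 89317.19.
Real growth = 89317.19/70081.60 − 1 = 0.2745.

27.45%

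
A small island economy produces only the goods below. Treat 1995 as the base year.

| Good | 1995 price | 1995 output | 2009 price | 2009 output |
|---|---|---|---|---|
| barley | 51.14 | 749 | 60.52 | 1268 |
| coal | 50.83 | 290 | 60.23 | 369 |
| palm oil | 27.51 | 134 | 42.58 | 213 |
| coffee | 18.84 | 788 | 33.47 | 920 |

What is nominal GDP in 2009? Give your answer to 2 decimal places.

138826.17

Nominal GDP 2009 = Σ (p_2009 × q_2009) = 60.52·1268 + 60.23·369 + 42.58·213 + 33.47·920 = 138826.17.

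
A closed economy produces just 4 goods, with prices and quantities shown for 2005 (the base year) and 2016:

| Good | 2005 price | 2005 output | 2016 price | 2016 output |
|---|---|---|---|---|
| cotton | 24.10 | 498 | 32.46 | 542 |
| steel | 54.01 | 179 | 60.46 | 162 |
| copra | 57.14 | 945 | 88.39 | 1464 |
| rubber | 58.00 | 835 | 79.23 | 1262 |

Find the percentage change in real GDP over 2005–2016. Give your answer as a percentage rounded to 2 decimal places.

Real GDP 2005 = Nominal GDP 2005 = 24.10·498 + 54.01·179 + 57.14·945 + 58.00·835 = 124096.89.
Real GDP 2016 (at 2005 prices) = 24.10·542 + 54.01·162 + 57.14·1464 + 58.00·1262 = 178660.78.
Real growth = 178660.78/124096.89 − 1 = 0.4397.

43.97%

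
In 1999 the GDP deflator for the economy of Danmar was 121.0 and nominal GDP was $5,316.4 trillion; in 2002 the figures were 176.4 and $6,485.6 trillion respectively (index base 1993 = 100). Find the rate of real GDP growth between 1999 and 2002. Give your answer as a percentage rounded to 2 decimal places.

-16.32%

Real GDP 1999 = 5316.4 / 1.210 = 4393.72.
Real GDP 2002 = 6485.6 / 1.764 = 3676.64.
Real growth = 3676.64 / 4393.72 − 1 = -0.1632.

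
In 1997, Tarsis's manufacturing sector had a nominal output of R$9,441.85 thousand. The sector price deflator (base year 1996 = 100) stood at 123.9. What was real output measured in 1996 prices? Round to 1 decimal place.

Real output = Nominal / (sector price deflator/100) = 9441.85 / 1.239 = 7620.54.

R$7,620.5 thousand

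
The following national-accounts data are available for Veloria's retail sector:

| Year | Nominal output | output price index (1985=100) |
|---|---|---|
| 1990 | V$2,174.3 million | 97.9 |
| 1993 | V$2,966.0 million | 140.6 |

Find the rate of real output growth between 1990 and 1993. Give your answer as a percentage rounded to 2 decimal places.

Deflate each year: 1990 → 2174.3/0.979 = 2220.94; 1993 → 2966.0/1.406 = 2109.53.
So real output changed by 2109.53/2220.94 − 1 = -0.0502, i.e. -5.02%.

-5.02%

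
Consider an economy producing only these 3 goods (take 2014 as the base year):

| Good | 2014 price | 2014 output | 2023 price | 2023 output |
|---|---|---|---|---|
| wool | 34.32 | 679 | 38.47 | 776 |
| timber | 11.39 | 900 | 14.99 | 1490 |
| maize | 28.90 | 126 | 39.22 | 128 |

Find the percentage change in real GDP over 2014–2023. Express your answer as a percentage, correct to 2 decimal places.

Real GDP 2014 = Nominal GDP 2014 = 34.32·679 + 11.39·900 + 28.90·126 = 37195.68.
Real GDP 2023 (at 2014 prices) = 34.32·776 + 11.39·1490 + 28.90·128 = 47302.62.
Real growth = 47302.62/37195.68 − 1 = 0.2717.

27.17%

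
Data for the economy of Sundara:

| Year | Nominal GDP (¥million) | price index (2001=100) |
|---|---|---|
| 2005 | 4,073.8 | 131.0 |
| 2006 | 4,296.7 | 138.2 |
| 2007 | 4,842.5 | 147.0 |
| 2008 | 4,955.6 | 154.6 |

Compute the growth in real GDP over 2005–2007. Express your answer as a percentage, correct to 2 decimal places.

5.93%

Real GDP 2005 = 4073.8/1.310 = 3109.77.
Real GDP 2007 = 4842.5/1.470 = 3294.22.
Change = 3294.22/3109.77 − 1 = 0.0593.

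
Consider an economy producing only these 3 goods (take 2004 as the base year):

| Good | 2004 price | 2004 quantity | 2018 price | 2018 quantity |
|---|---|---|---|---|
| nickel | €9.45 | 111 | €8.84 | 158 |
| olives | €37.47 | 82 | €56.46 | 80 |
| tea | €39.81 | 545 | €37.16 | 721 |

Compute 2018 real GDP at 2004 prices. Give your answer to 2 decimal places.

€33193.71

Real GDP 2018 = Σ (p_2004 × q_2018) = 9.45·158 + 37.47·80 + 39.81·721 = 33193.71.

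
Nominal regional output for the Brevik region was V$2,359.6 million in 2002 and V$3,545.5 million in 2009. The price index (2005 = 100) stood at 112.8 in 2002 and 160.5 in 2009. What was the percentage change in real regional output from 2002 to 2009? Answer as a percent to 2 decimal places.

Deflate each year: 2002 → 2359.6/1.128 = 2091.84; 2009 → 3545.5/1.605 = 2209.03.
So real regional output changed by 2209.03/2091.84 − 1 = 0.0560, i.e. 5.60%.

5.60%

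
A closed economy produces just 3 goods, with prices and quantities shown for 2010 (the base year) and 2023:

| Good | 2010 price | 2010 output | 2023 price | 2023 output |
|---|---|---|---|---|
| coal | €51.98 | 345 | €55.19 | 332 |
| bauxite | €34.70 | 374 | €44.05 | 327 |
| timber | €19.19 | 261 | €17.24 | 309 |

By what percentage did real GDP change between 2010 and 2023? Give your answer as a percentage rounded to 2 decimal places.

Real GDP 2010 = Nominal GDP 2010 = 51.98·345 + 34.70·374 + 19.19·261 = 35919.49.
Real GDP 2023 (at 2010 prices) = 51.98·332 + 34.70·327 + 19.19·309 = 34533.97.
Real growth = 34533.97/35919.49 − 1 = -0.0386.

-3.86%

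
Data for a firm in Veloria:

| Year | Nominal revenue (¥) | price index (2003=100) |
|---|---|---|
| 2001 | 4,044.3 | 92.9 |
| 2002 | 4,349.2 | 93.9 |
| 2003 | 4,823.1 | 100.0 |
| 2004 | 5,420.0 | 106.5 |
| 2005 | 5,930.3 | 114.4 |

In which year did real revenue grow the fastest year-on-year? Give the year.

2002: real = 4349.2/0.939 = 4631.74; growth vs 2001 (4353.39) = 6.39%.
2003: real = 4823.1/1.000 = 4823.10; growth vs 2002 (4631.74) = 4.13%.
2004: real = 5420.0/1.065 = 5089.20; growth vs 2003 (4823.10) = 5.52%.
2005: real = 5930.3/1.144 = 5183.83; growth vs 2004 (5089.20) = 1.86%.

2002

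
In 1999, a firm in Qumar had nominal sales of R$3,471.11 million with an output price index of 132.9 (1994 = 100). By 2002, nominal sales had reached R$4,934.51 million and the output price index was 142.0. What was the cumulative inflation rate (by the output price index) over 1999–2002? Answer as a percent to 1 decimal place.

6.8%

Price-level change = 142.0 / 132.9 − 1 = 0.0685.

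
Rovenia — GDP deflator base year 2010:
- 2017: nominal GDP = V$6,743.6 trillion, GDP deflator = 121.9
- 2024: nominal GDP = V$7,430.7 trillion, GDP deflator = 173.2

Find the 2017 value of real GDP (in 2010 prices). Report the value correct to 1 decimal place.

V$5,532.1 trillion

Real GDP = Nominal / (GDP deflator/100) = 6743.6 / 1.219 = 5532.08.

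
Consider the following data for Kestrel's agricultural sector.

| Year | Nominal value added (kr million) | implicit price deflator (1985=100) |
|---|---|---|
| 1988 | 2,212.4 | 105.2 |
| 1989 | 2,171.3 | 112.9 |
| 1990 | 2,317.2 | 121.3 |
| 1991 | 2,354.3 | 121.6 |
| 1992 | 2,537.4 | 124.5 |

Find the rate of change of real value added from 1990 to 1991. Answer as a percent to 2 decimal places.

1.35%

Real value added 1990 = 2317.2/1.213 = 1910.31.
Real value added 1991 = 2354.3/1.216 = 1936.10.
Change = 1936.10/1910.31 − 1 = 0.0135.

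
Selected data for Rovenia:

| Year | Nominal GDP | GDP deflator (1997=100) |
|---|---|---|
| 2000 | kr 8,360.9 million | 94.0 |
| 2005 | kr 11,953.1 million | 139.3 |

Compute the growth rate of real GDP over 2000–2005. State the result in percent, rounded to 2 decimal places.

-3.53%

Deflate each year: 2000 → 8360.9/0.940 = 8894.57; 2005 → 11953.1/1.393 = 8580.83.
So real GDP changed by 8580.83/8894.57 − 1 = -0.0353, i.e. -3.53%.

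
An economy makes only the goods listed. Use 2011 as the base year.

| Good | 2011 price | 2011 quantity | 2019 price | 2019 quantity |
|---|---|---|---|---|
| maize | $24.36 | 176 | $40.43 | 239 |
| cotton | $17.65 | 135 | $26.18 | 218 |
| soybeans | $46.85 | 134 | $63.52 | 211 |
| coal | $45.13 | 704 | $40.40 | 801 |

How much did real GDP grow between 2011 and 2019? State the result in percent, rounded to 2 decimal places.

Real GDP 2011 = Nominal GDP 2011 = 24.36·176 + 17.65·135 + 46.85·134 + 45.13·704 = 44719.53.
Real GDP 2019 (at 2011 prices) = 24.36·239 + 17.65·218 + 46.85·211 + 45.13·801 = 55704.22.
Real growth = 55704.22/44719.53 − 1 = 0.2456.

24.56%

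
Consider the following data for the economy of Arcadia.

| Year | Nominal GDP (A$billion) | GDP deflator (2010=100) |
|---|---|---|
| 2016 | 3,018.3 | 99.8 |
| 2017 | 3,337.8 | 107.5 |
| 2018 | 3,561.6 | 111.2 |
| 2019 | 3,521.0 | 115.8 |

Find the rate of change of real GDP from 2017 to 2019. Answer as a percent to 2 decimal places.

Real GDP 2017 = 3337.8/1.075 = 3104.93.
Real GDP 2019 = 3521.0/1.158 = 3040.59.
Change = 3040.59/3104.93 − 1 = -0.0207.

-2.07%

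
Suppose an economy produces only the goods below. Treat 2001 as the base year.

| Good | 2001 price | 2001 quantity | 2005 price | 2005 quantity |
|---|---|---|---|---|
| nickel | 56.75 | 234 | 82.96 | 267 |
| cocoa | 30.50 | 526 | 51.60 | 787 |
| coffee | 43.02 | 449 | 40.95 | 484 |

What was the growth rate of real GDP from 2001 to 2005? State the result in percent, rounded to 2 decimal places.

Real GDP 2001 = Nominal GDP 2001 = 56.75·234 + 30.50·526 + 43.02·449 = 48638.48.
Real GDP 2005 (at 2001 prices) = 56.75·267 + 30.50·787 + 43.02·484 = 59977.43.
Real growth = 59977.43/48638.48 − 1 = 0.2331.

23.31%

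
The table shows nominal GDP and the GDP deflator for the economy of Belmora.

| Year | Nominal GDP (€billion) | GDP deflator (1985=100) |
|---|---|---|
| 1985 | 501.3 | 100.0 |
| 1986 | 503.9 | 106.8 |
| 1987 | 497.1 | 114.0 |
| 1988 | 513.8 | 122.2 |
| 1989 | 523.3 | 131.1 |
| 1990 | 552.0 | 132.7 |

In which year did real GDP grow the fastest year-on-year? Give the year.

1986: real = 503.9/1.068 = 471.82; growth vs 1985 (501.30) = -5.88%.
1987: real = 497.1/1.140 = 436.05; growth vs 1986 (471.82) = -7.58%.
1988: real = 513.8/1.222 = 420.46; growth vs 1987 (436.05) = -3.58%.
1989: real = 523.3/1.311 = 399.16; growth vs 1988 (420.46) = -5.07%.
1990: real = 552.0/1.327 = 415.98; growth vs 1989 (399.16) = 4.21%.

1990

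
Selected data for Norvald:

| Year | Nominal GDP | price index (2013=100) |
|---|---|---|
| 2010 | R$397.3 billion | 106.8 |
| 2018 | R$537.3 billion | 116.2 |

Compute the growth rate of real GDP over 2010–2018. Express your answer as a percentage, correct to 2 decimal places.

24.30%

Deflate each year: 2010 → 397.3/1.068 = 372.00; 2018 → 537.3/1.162 = 462.39.
So real GDP changed by 462.39/372.00 − 1 = 0.2430, i.e. 24.30%.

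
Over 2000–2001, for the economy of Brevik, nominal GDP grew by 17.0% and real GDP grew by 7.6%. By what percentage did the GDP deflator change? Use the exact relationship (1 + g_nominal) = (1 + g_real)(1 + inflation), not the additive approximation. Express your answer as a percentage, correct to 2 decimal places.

(1 + g_nom) = (1 + g_real)(1 + π), so π = 1.1700 / 1.0760 − 1 = 0.08736.

8.74%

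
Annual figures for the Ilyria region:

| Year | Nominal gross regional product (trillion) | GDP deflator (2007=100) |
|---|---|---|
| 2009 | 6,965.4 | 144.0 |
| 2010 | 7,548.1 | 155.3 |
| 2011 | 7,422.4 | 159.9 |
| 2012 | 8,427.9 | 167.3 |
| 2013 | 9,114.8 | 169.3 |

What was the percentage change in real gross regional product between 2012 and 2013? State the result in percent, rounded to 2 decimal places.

6.87%

Real gross regional product 2012 = 8427.9/1.673 = 5037.60.
Real gross regional product 2013 = 9114.8/1.693 = 5383.82.
Change = 5383.82/5037.60 − 1 = 0.0687.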